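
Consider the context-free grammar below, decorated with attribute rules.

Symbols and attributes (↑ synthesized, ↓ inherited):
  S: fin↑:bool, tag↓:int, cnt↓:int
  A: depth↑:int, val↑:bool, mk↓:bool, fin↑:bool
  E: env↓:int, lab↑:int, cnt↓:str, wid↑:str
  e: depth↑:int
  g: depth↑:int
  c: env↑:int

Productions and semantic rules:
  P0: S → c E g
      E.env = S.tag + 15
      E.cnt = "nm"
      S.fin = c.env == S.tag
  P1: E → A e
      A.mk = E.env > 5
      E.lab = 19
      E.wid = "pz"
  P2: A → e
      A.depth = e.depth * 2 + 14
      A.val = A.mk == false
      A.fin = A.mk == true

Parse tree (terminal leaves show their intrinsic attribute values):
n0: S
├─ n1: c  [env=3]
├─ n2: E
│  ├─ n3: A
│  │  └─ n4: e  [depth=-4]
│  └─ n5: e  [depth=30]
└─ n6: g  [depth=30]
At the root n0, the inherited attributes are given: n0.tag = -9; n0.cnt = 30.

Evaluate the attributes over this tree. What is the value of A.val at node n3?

false

1. n0.tag = -9  [given at root]
2. n0.cnt = 30  [given at root]
3. n1.env = 3  [terminal]
4. n2.env = 6  [S.tag + 15]
5. n2.cnt = "nm"  ["nm"]
6. n3.mk = true  [E.env > 5]
7. n4.depth = -4  [terminal]
8. n3.depth = 6  [e.depth * 2 + 14]
9. n3.val = false  [A.mk == false]
10. n3.fin = true  [A.mk == true]
11. n5.depth = 30  [terminal]
12. n2.lab = 19  [19]
13. n2.wid = "pz"  ["pz"]
14. n6.depth = 30  [terminal]
15. n0.fin = false  [c.env == S.tag]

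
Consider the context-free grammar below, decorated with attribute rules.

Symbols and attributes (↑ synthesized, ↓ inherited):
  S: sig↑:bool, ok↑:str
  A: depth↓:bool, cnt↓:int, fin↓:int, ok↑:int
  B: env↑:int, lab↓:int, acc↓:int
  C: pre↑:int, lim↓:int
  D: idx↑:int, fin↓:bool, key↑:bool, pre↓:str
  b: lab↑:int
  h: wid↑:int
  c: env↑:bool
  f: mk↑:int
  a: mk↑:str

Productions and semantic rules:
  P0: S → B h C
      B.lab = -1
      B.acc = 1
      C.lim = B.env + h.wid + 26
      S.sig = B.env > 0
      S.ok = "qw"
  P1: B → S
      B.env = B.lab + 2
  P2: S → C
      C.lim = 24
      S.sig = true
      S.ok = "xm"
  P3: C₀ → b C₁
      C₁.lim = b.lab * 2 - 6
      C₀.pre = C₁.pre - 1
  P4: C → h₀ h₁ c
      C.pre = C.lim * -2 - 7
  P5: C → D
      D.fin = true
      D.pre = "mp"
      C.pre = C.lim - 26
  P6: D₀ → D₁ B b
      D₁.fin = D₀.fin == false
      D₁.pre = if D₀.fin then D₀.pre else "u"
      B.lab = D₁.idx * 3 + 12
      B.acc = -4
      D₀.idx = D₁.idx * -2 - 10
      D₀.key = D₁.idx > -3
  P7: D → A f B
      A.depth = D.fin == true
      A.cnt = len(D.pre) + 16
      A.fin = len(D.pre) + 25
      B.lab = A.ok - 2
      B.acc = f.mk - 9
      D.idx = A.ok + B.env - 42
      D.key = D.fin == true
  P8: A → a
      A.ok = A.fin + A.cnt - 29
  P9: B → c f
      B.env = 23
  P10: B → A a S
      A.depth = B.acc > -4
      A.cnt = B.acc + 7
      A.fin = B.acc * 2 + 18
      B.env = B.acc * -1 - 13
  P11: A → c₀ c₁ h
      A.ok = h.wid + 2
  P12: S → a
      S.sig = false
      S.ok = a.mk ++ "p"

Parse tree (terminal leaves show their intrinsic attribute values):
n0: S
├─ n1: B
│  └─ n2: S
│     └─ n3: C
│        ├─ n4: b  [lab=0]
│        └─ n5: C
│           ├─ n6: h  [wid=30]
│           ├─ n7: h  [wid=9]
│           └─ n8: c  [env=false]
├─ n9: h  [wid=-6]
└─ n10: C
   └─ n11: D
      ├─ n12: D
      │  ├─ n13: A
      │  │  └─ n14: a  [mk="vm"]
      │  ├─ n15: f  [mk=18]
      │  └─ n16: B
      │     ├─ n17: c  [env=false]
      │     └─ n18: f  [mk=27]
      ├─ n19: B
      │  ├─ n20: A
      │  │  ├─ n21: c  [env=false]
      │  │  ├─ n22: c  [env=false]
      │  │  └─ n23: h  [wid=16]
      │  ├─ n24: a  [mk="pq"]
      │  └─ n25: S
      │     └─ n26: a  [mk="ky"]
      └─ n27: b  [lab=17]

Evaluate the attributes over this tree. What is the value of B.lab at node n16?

14

1. n1.lab = -1  [-1]
2. n1.acc = 1  [1]
3. n3.lim = 24  [24]
4. n4.lab = 0  [terminal]
5. n5.lim = -6  [b.lab * 2 - 6]
6. n6.wid = 30  [terminal]
7. n7.wid = 9  [terminal]
8. n8.env = false  [terminal]
9. n5.pre = 5  [C.lim * -2 - 7]
10. n3.pre = 4  [C₁.pre - 1]
11. n2.sig = true  [true]
12. n2.ok = "xm"  ["xm"]
13. n1.env = 1  [B.lab + 2]
14. n9.wid = -6  [terminal]
15. n10.lim = 21  [B.env + h.wid + 26]
16. n11.fin = true  [true]
17. n11.pre = "mp"  ["mp"]
18. n12.fin = false  [D₀.fin == false]
19. n12.pre = "mp"  [if D₀.fin then D₀.pre else "u"]
20. n13.depth = false  [D.fin == true]
21. n13.cnt = 18  [len(D.pre) + 16]
22. n13.fin = 27  [len(D.pre) + 25]
23. n14.mk = "vm"  [terminal]
24. n13.ok = 16  [A.fin + A.cnt - 29]
25. n15.mk = 18  [terminal]
26. n16.lab = 14  [A.ok - 2]
27. n16.acc = 9  [f.mk - 9]
28. n17.env = false  [terminal]
29. n18.mk = 27  [terminal]
30. n16.env = 23  [23]
31. n12.idx = -3  [A.ok + B.env - 42]
32. n12.key = false  [D.fin == true]
33. n19.lab = 3  [D₁.idx * 3 + 12]
34. n19.acc = -4  [-4]
35. n20.depth = false  [B.acc > -4]
36. n20.cnt = 3  [B.acc + 7]
37. n20.fin = 10  [B.acc * 2 + 18]
38. n21.env = false  [terminal]
39. n22.env = false  [terminal]
40. n23.wid = 16  [terminal]
41. n20.ok = 18  [h.wid + 2]
42. n24.mk = "pq"  [terminal]
43. n26.mk = "ky"  [terminal]
44. n25.sig = false  [false]
45. n25.ok = "kyp"  [a.mk ++ "p"]
46. n19.env = -9  [B.acc * -1 - 13]
47. n27.lab = 17  [terminal]
48. n11.idx = -4  [D₁.idx * -2 - 10]
49. n11.key = false  [D₁.idx > -3]
50. n10.pre = -5  [C.lim - 26]
51. n0.sig = true  [B.env > 0]
52. n0.ok = "qw"  ["qw"]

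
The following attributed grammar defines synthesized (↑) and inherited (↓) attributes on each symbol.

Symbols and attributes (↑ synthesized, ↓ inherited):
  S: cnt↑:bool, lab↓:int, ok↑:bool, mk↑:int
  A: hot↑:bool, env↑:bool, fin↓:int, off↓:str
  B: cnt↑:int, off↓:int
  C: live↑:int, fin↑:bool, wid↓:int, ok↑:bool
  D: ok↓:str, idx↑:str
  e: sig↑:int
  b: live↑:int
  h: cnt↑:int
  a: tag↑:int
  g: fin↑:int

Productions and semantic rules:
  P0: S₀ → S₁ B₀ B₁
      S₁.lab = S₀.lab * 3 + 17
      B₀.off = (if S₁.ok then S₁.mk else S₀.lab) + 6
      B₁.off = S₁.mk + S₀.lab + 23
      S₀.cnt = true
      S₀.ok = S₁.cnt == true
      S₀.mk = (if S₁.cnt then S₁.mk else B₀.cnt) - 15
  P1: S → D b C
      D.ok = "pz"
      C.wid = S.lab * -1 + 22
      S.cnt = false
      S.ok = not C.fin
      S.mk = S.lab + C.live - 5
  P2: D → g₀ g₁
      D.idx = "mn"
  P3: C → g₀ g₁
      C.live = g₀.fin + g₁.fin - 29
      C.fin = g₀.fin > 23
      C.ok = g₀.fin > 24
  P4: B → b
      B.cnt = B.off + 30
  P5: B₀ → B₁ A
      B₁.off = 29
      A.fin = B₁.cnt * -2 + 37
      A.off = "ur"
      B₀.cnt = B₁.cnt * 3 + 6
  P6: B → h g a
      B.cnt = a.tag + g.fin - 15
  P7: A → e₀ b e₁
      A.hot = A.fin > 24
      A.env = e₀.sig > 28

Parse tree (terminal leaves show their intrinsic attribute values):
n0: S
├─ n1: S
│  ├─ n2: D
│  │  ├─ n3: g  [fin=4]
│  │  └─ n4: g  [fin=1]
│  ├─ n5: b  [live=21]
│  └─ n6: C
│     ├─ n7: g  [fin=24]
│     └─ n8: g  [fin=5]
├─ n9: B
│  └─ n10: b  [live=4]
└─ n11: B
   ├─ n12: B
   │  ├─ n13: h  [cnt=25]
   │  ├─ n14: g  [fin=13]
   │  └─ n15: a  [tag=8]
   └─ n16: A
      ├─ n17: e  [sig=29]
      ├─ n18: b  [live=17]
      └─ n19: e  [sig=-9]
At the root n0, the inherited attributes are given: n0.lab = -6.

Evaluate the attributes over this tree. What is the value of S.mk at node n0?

15

1. n0.lab = -6  [given at root]
2. n1.lab = -1  [S₀.lab * 3 + 17]
3. n2.ok = "pz"  ["pz"]
4. n3.fin = 4  [terminal]
5. n4.fin = 1  [terminal]
6. n2.idx = "mn"  ["mn"]
7. n5.live = 21  [terminal]
8. n6.wid = 23  [S.lab * -1 + 22]
9. n7.fin = 24  [terminal]
10. n8.fin = 5  [terminal]
11. n6.live = 0  [g₀.fin + g₁.fin - 29]
12. n6.fin = true  [g₀.fin > 23]
13. n6.ok = false  [g₀.fin > 24]
14. n1.cnt = false  [false]
15. n1.ok = false  [not C.fin]
16. n1.mk = -6  [S.lab + C.live - 5]
17. n9.off = 0  [(if S₁.ok then S₁.mk else S₀.lab) + 6]
18. n10.live = 4  [terminal]
19. n9.cnt = 30  [B.off + 30]
20. n11.off = 11  [S₁.mk + S₀.lab + 23]
21. n12.off = 29  [29]
22. n13.cnt = 25  [terminal]
23. n14.fin = 13  [terminal]
24. n15.tag = 8  [terminal]
25. n12.cnt = 6  [a.tag + g.fin - 15]
26. n16.fin = 25  [B₁.cnt * -2 + 37]
27. n16.off = "ur"  ["ur"]
28. n17.sig = 29  [terminal]
29. n18.live = 17  [terminal]
30. n19.sig = -9  [terminal]
31. n16.hot = true  [A.fin > 24]
32. n16.env = true  [e₀.sig > 28]
33. n11.cnt = 24  [B₁.cnt * 3 + 6]
34. n0.cnt = true  [true]
35. n0.ok = false  [S₁.cnt == true]
36. n0.mk = 15  [(if S₁.cnt then S₁.mk else B₀.cnt) - 15]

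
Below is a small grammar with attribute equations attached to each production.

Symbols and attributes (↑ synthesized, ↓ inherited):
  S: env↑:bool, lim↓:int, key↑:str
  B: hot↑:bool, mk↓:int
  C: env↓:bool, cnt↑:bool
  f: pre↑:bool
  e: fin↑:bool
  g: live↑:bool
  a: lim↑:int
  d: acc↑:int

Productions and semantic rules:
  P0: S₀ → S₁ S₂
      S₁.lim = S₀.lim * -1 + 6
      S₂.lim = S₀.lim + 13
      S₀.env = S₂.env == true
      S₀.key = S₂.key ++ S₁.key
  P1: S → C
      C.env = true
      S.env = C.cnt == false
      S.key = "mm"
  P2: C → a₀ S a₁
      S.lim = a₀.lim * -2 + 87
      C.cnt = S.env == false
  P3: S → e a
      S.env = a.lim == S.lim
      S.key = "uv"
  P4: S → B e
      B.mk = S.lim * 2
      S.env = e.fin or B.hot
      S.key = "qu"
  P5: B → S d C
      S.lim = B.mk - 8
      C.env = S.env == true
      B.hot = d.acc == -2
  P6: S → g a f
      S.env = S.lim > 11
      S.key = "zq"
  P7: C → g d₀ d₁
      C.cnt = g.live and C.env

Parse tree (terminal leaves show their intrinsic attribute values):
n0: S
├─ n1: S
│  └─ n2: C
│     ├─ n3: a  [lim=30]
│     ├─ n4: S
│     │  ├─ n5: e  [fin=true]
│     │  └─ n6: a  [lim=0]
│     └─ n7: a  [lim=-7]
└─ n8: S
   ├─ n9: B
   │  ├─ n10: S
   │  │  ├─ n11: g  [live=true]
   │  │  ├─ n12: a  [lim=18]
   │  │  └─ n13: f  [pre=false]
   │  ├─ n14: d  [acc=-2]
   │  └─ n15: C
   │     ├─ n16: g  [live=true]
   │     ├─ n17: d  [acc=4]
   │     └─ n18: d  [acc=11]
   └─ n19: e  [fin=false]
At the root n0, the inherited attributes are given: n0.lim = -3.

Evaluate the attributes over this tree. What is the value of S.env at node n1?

1. n0.lim = -3  [given at root]
2. n1.lim = 9  [S₀.lim * -1 + 6]
3. n2.env = true  [true]
4. n3.lim = 30  [terminal]
5. n4.lim = 27  [a₀.lim * -2 + 87]
6. n5.fin = true  [terminal]
7. n6.lim = 0  [terminal]
8. n4.env = false  [a.lim == S.lim]
9. n4.key = "uv"  ["uv"]
10. n7.lim = -7  [terminal]
11. n2.cnt = true  [S.env == false]
12. n1.env = false  [C.cnt == false]
13. n1.key = "mm"  ["mm"]
14. n8.lim = 10  [S₀.lim + 13]
15. n9.mk = 20  [S.lim * 2]
16. n10.lim = 12  [B.mk - 8]
17. n11.live = true  [terminal]
18. n12.lim = 18  [terminal]
19. n13.pre = false  [terminal]
20. n10.env = true  [S.lim > 11]
21. n10.key = "zq"  ["zq"]
22. n14.acc = -2  [terminal]
23. n15.env = true  [S.env == true]
24. n16.live = true  [terminal]
25. n17.acc = 4  [terminal]
26. n18.acc = 11  [terminal]
27. n15.cnt = true  [g.live and C.env]
28. n9.hot = true  [d.acc == -2]
29. n19.fin = false  [terminal]
30. n8.env = true  [e.fin or B.hot]
31. n8.key = "qu"  ["qu"]
32. n0.env = true  [S₂.env == true]
33. n0.key = "qumm"  [S₂.key ++ S₁.key]

false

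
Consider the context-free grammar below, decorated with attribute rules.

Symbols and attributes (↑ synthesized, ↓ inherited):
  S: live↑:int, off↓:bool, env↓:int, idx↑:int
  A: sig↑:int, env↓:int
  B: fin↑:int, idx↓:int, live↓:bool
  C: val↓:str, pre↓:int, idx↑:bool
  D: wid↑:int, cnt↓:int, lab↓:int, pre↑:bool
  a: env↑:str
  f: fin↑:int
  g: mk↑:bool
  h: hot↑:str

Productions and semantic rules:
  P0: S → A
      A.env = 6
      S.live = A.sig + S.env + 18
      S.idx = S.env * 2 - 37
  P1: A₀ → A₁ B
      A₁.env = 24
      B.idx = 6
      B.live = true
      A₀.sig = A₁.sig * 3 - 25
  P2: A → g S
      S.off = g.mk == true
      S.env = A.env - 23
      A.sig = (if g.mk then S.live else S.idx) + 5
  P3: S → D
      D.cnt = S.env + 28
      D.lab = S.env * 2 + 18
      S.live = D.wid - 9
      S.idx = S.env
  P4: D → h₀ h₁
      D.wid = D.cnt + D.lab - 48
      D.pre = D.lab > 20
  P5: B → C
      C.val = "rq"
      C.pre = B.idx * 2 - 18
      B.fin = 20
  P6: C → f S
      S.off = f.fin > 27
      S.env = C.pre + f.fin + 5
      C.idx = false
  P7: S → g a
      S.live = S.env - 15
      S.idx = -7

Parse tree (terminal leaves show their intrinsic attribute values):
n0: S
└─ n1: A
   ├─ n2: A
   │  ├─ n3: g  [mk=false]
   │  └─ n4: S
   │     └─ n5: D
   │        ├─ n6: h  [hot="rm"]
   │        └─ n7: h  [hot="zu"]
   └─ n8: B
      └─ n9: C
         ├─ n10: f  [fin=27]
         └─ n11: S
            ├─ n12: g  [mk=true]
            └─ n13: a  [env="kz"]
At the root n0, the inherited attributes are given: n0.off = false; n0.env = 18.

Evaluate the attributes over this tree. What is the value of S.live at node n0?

1. n0.off = false  [given at root]
2. n0.env = 18  [given at root]
3. n1.env = 6  [6]
4. n2.env = 24  [24]
5. n3.mk = false  [terminal]
6. n4.off = false  [g.mk == true]
7. n4.env = 1  [A.env - 23]
8. n5.cnt = 29  [S.env + 28]
9. n5.lab = 20  [S.env * 2 + 18]
10. n6.hot = "rm"  [terminal]
11. n7.hot = "zu"  [terminal]
12. n5.wid = 1  [D.cnt + D.lab - 48]
13. n5.pre = false  [D.lab > 20]
14. n4.live = -8  [D.wid - 9]
15. n4.idx = 1  [S.env]
16. n2.sig = 6  [(if g.mk then S.live else S.idx) + 5]
17. n8.idx = 6  [6]
18. n8.live = true  [true]
19. n9.val = "rq"  ["rq"]
20. n9.pre = -6  [B.idx * 2 - 18]
21. n10.fin = 27  [terminal]
22. n11.off = false  [f.fin > 27]
23. n11.env = 26  [C.pre + f.fin + 5]
24. n12.mk = true  [terminal]
25. n13.env = "kz"  [terminal]
26. n11.live = 11  [S.env - 15]
27. n11.idx = -7  [-7]
28. n9.idx = false  [false]
29. n8.fin = 20  [20]
30. n1.sig = -7  [A₁.sig * 3 - 25]
31. n0.live = 29  [A.sig + S.env + 18]
32. n0.idx = -1  [S.env * 2 - 37]

29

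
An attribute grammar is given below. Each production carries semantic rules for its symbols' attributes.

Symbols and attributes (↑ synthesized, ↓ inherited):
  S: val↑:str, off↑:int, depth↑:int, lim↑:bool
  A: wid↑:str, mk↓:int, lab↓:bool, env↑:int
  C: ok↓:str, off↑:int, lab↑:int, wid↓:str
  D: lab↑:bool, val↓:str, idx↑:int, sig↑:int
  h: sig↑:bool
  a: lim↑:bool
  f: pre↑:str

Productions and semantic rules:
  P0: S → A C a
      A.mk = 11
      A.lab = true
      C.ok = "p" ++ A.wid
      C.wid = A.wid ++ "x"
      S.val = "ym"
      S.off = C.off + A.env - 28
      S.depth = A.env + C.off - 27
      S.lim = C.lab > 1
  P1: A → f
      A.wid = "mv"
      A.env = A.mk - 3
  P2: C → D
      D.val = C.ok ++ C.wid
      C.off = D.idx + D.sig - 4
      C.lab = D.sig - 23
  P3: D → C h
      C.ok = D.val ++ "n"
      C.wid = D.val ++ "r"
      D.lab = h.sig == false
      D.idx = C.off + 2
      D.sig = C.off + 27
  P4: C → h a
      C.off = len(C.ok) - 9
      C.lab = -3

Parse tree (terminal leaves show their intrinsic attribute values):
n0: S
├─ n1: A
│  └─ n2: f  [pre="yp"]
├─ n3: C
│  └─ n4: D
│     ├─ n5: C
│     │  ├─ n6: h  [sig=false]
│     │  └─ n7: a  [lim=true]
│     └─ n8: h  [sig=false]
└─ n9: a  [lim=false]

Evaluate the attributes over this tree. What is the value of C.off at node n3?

21

1. n1.mk = 11  [11]
2. n1.lab = true  [true]
3. n2.pre = "yp"  [terminal]
4. n1.wid = "mv"  ["mv"]
5. n1.env = 8  [A.mk - 3]
6. n3.ok = "pmv"  ["p" ++ A.wid]
7. n3.wid = "mvx"  [A.wid ++ "x"]
8. n4.val = "pmvmvx"  [C.ok ++ C.wid]
9. n5.ok = "pmvmvxn"  [D.val ++ "n"]
10. n5.wid = "pmvmvxr"  [D.val ++ "r"]
11. n6.sig = false  [terminal]
12. n7.lim = true  [terminal]
13. n5.off = -2  [len(C.ok) - 9]
14. n5.lab = -3  [-3]
15. n8.sig = false  [terminal]
16. n4.lab = true  [h.sig == false]
17. n4.idx = 0  [C.off + 2]
18. n4.sig = 25  [C.off + 27]
19. n3.off = 21  [D.idx + D.sig - 4]
20. n3.lab = 2  [D.sig - 23]
21. n9.lim = false  [terminal]
22. n0.val = "ym"  ["ym"]
23. n0.off = 1  [C.off + A.env - 28]
24. n0.depth = 2  [A.env + C.off - 27]
25. n0.lim = true  [C.lab > 1]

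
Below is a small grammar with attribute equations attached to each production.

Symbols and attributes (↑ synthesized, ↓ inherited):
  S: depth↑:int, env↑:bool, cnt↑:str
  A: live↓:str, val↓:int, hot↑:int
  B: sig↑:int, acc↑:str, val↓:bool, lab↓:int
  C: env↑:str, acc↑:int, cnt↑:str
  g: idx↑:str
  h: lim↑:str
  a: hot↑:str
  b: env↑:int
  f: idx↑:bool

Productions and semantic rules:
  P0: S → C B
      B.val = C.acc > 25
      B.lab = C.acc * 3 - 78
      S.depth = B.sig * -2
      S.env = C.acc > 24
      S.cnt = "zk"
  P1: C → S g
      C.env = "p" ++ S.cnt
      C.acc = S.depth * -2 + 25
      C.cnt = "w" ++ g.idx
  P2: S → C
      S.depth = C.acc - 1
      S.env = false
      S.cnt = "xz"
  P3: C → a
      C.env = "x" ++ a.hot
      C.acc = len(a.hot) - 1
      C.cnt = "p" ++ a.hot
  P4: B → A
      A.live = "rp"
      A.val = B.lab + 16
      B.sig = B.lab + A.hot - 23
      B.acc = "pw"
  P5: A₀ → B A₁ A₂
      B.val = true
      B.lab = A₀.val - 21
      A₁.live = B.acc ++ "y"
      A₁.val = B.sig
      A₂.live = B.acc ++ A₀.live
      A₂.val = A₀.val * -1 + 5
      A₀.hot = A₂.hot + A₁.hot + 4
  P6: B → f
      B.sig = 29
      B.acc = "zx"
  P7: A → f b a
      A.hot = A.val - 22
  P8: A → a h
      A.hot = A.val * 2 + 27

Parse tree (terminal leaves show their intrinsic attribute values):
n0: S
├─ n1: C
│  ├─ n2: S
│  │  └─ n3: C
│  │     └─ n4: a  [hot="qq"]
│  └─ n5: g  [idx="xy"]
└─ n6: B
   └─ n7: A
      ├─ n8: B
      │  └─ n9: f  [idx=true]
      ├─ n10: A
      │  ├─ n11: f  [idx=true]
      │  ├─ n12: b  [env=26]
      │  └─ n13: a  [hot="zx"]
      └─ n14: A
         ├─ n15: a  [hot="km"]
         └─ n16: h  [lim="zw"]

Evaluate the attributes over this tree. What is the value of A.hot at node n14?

1. n4.hot = "qq"  [terminal]
2. n3.env = "xqq"  ["x" ++ a.hot]
3. n3.acc = 1  [len(a.hot) - 1]
4. n3.cnt = "pqq"  ["p" ++ a.hot]
5. n2.depth = 0  [C.acc - 1]
6. n2.env = false  [false]
7. n2.cnt = "xz"  ["xz"]
8. n5.idx = "xy"  [terminal]
9. n1.env = "pxz"  ["p" ++ S.cnt]
10. n1.acc = 25  [S.depth * -2 + 25]
11. n1.cnt = "wxy"  ["w" ++ g.idx]
12. n6.val = false  [C.acc > 25]
13. n6.lab = -3  [C.acc * 3 - 78]
14. n7.live = "rp"  ["rp"]
15. n7.val = 13  [B.lab + 16]
16. n8.val = true  [true]
17. n8.lab = -8  [A₀.val - 21]
18. n9.idx = true  [terminal]
19. n8.sig = 29  [29]
20. n8.acc = "zx"  ["zx"]
21. n10.live = "zxy"  [B.acc ++ "y"]
22. n10.val = 29  [B.sig]
23. n11.idx = true  [terminal]
24. n12.env = 26  [terminal]
25. n13.hot = "zx"  [terminal]
26. n10.hot = 7  [A.val - 22]
27. n14.live = "zxrp"  [B.acc ++ A₀.live]
28. n14.val = -8  [A₀.val * -1 + 5]
29. n15.hot = "km"  [terminal]
30. n16.lim = "zw"  [terminal]
31. n14.hot = 11  [A.val * 2 + 27]
32. n7.hot = 22  [A₂.hot + A₁.hot + 4]
33. n6.sig = -4  [B.lab + A.hot - 23]
34. n6.acc = "pw"  ["pw"]
35. n0.depth = 8  [B.sig * -2]
36. n0.env = true  [C.acc > 24]
37. n0.cnt = "zk"  ["zk"]

11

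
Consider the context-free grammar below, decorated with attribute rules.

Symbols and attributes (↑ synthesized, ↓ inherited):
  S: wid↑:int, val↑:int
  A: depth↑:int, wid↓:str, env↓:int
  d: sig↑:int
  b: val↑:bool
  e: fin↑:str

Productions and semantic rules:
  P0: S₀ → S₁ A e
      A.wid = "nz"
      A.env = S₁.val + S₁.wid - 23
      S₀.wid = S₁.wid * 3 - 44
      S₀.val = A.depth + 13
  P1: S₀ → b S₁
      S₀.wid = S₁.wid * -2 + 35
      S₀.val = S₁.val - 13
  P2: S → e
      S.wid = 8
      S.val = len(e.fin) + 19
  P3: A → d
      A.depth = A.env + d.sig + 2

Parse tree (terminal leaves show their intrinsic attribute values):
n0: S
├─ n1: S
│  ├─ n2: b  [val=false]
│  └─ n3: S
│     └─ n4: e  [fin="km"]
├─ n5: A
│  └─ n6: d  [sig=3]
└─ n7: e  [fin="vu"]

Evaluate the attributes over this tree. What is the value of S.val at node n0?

1. n2.val = false  [terminal]
2. n4.fin = "km"  [terminal]
3. n3.wid = 8  [8]
4. n3.val = 21  [len(e.fin) + 19]
5. n1.wid = 19  [S₁.wid * -2 + 35]
6. n1.val = 8  [S₁.val - 13]
7. n5.wid = "nz"  ["nz"]
8. n5.env = 4  [S₁.val + S₁.wid - 23]
9. n6.sig = 3  [terminal]
10. n5.depth = 9  [A.env + d.sig + 2]
11. n7.fin = "vu"  [terminal]
12. n0.wid = 13  [S₁.wid * 3 - 44]
13. n0.val = 22  [A.depth + 13]

22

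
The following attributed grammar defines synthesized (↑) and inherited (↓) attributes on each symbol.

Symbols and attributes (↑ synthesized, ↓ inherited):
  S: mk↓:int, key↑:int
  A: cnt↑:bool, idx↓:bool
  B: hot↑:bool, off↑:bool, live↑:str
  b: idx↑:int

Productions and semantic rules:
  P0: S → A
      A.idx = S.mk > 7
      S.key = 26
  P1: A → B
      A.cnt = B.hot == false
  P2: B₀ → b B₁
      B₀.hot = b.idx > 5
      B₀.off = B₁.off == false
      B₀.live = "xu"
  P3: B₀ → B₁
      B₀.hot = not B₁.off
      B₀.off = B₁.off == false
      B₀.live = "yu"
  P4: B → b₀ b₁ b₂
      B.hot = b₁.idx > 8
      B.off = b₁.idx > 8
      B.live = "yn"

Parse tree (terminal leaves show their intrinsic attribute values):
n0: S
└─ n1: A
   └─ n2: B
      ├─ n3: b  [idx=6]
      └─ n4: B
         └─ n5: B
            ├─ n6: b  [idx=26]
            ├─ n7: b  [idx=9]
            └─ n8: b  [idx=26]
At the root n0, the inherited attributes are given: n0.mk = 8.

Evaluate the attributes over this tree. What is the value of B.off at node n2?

true

1. n0.mk = 8  [given at root]
2. n1.idx = true  [S.mk > 7]
3. n3.idx = 6  [terminal]
4. n6.idx = 26  [terminal]
5. n7.idx = 9  [terminal]
6. n8.idx = 26  [terminal]
7. n5.hot = true  [b₁.idx > 8]
8. n5.off = true  [b₁.idx > 8]
9. n5.live = "yn"  ["yn"]
10. n4.hot = false  [not B₁.off]
11. n4.off = false  [B₁.off == false]
12. n4.live = "yu"  ["yu"]
13. n2.hot = true  [b.idx > 5]
14. n2.off = true  [B₁.off == false]
15. n2.live = "xu"  ["xu"]
16. n1.cnt = false  [B.hot == false]
17. n0.key = 26  [26]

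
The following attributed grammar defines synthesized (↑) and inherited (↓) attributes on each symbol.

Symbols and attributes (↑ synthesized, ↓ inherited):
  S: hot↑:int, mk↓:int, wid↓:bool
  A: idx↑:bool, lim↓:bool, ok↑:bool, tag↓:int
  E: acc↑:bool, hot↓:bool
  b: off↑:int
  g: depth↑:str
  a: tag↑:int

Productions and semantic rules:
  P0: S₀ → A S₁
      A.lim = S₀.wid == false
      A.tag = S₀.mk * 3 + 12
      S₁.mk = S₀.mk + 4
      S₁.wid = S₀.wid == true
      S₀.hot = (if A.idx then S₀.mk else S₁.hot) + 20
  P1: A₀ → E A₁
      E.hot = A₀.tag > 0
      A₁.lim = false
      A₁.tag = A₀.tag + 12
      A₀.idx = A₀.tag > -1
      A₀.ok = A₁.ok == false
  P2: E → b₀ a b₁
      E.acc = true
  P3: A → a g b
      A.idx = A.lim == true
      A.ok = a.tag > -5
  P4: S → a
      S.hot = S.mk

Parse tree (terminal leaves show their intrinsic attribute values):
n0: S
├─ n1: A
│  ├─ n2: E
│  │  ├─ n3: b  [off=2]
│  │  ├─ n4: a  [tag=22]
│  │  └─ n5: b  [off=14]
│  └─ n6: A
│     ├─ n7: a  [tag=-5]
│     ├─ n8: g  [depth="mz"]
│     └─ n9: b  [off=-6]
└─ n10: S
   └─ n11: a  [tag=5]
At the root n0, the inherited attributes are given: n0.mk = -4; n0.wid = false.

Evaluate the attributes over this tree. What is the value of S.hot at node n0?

1. n0.mk = -4  [given at root]
2. n0.wid = false  [given at root]
3. n1.lim = true  [S₀.wid == false]
4. n1.tag = 0  [S₀.mk * 3 + 12]
5. n2.hot = false  [A₀.tag > 0]
6. n3.off = 2  [terminal]
7. n4.tag = 22  [terminal]
8. n5.off = 14  [terminal]
9. n2.acc = true  [true]
10. n6.lim = false  [false]
11. n6.tag = 12  [A₀.tag + 12]
12. n7.tag = -5  [terminal]
13. n8.depth = "mz"  [terminal]
14. n9.off = -6  [terminal]
15. n6.idx = false  [A.lim == true]
16. n6.ok = false  [a.tag > -5]
17. n1.idx = true  [A₀.tag > -1]
18. n1.ok = true  [A₁.ok == false]
19. n10.mk = 0  [S₀.mk + 4]
20. n10.wid = false  [S₀.wid == true]
21. n11.tag = 5  [terminal]
22. n10.hot = 0  [S.mk]
23. n0.hot = 16  [(if A.idx then S₀.mk else S₁.hot) + 20]

16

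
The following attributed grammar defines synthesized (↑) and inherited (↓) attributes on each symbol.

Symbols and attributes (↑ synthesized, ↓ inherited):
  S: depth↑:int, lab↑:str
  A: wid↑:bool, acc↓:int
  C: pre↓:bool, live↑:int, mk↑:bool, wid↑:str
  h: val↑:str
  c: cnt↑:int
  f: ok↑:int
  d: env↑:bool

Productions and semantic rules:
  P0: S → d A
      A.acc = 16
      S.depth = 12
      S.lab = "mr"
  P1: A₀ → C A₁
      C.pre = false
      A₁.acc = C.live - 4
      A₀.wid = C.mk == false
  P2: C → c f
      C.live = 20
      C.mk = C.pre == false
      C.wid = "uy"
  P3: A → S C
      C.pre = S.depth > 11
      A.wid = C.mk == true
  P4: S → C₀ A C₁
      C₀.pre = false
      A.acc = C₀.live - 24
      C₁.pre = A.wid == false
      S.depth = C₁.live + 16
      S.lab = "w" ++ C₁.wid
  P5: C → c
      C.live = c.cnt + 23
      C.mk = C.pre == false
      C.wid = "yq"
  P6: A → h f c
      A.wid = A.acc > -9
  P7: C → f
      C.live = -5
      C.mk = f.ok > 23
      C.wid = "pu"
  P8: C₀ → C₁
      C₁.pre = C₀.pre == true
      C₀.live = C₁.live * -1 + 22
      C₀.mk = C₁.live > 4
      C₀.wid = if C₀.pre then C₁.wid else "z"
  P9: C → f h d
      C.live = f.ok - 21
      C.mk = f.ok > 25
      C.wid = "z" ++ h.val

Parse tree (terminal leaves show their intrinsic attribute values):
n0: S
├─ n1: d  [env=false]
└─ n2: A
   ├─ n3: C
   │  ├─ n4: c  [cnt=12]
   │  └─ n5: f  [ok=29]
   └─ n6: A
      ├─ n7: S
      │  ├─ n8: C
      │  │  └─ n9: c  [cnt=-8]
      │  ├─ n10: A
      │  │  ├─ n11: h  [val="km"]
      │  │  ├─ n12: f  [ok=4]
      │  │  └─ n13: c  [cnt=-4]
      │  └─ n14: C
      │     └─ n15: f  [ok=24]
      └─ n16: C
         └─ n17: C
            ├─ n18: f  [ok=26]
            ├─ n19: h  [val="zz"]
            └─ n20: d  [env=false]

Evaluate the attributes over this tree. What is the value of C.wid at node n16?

1. n1.env = false  [terminal]
2. n2.acc = 16  [16]
3. n3.pre = false  [false]
4. n4.cnt = 12  [terminal]
5. n5.ok = 29  [terminal]
6. n3.live = 20  [20]
7. n3.mk = true  [C.pre == false]
8. n3.wid = "uy"  ["uy"]
9. n6.acc = 16  [C.live - 4]
10. n8.pre = false  [false]
11. n9.cnt = -8  [terminal]
12. n8.live = 15  [c.cnt + 23]
13. n8.mk = true  [C.pre == false]
14. n8.wid = "yq"  ["yq"]
15. n10.acc = -9  [C₀.live - 24]
16. n11.val = "km"  [terminal]
17. n12.ok = 4  [terminal]
18. n13.cnt = -4  [terminal]
19. n10.wid = false  [A.acc > -9]
20. n14.pre = true  [A.wid == false]
21. n15.ok = 24  [terminal]
22. n14.live = -5  [-5]
23. n14.mk = true  [f.ok > 23]
24. n14.wid = "pu"  ["pu"]
25. n7.depth = 11  [C₁.live + 16]
26. n7.lab = "wpu"  ["w" ++ C₁.wid]
27. n16.pre = false  [S.depth > 11]
28. n17.pre = false  [C₀.pre == true]
29. n18.ok = 26  [terminal]
30. n19.val = "zz"  [terminal]
31. n20.env = false  [terminal]
32. n17.live = 5  [f.ok - 21]
33. n17.mk = true  [f.ok > 25]
34. n17.wid = "zzz"  ["z" ++ h.val]
35. n16.live = 17  [C₁.live * -1 + 22]
36. n16.mk = true  [C₁.live > 4]
37. n16.wid = "z"  [if C₀.pre then C₁.wid else "z"]
38. n6.wid = true  [C.mk == true]
39. n2.wid = false  [C.mk == false]
40. n0.depth = 12  [12]
41. n0.lab = "mr"  ["mr"]

"z"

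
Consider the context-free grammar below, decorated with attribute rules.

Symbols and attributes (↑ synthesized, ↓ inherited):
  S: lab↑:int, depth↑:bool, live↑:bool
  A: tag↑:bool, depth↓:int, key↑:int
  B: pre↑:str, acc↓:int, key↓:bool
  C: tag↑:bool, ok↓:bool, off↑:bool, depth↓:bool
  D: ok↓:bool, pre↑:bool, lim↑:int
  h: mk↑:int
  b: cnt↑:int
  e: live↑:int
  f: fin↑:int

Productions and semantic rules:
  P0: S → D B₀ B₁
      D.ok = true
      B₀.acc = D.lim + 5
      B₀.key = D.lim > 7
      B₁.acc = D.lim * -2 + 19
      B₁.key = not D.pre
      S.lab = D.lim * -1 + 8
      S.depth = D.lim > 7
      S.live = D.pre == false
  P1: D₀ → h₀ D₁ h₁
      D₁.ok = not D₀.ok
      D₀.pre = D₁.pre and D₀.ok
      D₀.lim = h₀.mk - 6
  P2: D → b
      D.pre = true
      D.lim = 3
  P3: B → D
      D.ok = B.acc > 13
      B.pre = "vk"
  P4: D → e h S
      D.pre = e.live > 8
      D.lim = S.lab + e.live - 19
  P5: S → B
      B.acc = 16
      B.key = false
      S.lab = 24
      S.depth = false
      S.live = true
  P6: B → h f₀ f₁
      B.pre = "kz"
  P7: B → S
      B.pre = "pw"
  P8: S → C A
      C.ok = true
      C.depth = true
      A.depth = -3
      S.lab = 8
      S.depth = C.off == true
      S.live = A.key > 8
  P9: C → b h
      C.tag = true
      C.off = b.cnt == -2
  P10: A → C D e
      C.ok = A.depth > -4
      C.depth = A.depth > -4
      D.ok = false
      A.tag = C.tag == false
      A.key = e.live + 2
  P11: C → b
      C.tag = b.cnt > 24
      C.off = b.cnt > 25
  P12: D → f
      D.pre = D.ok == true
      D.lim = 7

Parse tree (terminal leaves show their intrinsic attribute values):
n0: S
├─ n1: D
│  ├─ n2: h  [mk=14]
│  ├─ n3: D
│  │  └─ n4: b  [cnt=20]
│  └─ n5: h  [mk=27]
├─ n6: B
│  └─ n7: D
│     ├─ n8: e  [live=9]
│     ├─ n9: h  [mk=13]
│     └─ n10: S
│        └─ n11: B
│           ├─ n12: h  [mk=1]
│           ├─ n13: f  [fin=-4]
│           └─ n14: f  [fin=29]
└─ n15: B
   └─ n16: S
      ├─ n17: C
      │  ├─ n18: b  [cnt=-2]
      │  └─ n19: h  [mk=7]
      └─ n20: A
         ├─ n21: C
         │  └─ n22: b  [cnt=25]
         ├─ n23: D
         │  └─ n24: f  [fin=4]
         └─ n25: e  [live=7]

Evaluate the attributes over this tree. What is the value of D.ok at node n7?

1. n1.ok = true  [true]
2. n2.mk = 14  [terminal]
3. n3.ok = false  [not D₀.ok]
4. n4.cnt = 20  [terminal]
5. n3.pre = true  [true]
6. n3.lim = 3  [3]
7. n5.mk = 27  [terminal]
8. n1.pre = true  [D₁.pre and D₀.ok]
9. n1.lim = 8  [h₀.mk - 6]
10. n6.acc = 13  [D.lim + 5]
11. n6.key = true  [D.lim > 7]
12. n7.ok = false  [B.acc > 13]
13. n8.live = 9  [terminal]
14. n9.mk = 13  [terminal]
15. n11.acc = 16  [16]
16. n11.key = false  [false]
17. n12.mk = 1  [terminal]
18. n13.fin = -4  [terminal]
19. n14.fin = 29  [terminal]
20. n11.pre = "kz"  ["kz"]
21. n10.lab = 24  [24]
22. n10.depth = false  [false]
23. n10.live = true  [true]
24. n7.pre = true  [e.live > 8]
25. n7.lim = 14  [S.lab + e.live - 19]
26. n6.pre = "vk"  ["vk"]
27. n15.acc = 3  [D.lim * -2 + 19]
28. n15.key = false  [not D.pre]
29. n17.ok = true  [true]
30. n17.depth = true  [true]
31. n18.cnt = -2  [terminal]
32. n19.mk = 7  [terminal]
33. n17.tag = true  [true]
34. n17.off = true  [b.cnt == -2]
35. n20.depth = -3  [-3]
36. n21.ok = true  [A.depth > -4]
37. n21.depth = true  [A.depth > -4]
38. n22.cnt = 25  [terminal]
39. n21.tag = true  [b.cnt > 24]
40. n21.off = false  [b.cnt > 25]
41. n23.ok = false  [false]
42. n24.fin = 4  [terminal]
43. n23.pre = false  [D.ok == true]
44. n23.lim = 7  [7]
45. n25.live = 7  [terminal]
46. n20.tag = false  [C.tag == false]
47. n20.key = 9  [e.live + 2]
48. n16.lab = 8  [8]
49. n16.depth = true  [C.off == true]
50. n16.live = true  [A.key > 8]
51. n15.pre = "pw"  ["pw"]
52. n0.lab = 0  [D.lim * -1 + 8]
53. n0.depth = true  [D.lim > 7]
54. n0.live = false  [D.pre == false]

false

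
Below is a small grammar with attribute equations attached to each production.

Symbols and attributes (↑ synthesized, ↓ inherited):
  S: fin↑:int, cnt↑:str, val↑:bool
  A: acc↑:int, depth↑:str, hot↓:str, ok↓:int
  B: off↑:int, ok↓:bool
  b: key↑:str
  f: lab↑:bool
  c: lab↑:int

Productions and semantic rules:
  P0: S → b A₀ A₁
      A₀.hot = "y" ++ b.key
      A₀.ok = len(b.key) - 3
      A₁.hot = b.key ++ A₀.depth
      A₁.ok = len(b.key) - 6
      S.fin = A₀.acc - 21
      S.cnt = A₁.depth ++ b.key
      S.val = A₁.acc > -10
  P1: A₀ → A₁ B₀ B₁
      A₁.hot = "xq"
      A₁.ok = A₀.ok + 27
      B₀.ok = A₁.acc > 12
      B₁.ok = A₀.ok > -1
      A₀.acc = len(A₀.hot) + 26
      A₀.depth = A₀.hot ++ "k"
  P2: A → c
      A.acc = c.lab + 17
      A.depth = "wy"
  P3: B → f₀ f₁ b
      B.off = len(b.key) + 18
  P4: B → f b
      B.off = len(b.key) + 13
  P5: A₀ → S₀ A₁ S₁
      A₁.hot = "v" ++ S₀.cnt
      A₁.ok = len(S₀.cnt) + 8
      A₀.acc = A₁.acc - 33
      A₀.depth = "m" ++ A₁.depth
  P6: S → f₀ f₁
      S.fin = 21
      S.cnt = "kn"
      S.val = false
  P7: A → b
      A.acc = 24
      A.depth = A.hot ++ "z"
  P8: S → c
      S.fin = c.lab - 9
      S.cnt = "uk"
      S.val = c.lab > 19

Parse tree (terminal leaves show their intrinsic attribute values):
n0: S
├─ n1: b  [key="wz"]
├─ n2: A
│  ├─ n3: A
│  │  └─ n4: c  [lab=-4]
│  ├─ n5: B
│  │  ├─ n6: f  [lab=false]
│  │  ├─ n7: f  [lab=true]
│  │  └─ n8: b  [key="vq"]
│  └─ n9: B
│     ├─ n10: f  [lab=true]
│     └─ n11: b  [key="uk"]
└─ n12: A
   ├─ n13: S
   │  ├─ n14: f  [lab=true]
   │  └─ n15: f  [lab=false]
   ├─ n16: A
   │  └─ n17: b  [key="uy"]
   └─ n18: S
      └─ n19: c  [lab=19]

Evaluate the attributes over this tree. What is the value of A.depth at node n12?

1. n1.key = "wz"  [terminal]
2. n2.hot = "ywz"  ["y" ++ b.key]
3. n2.ok = -1  [len(b.key) - 3]
4. n3.hot = "xq"  ["xq"]
5. n3.ok = 26  [A₀.ok + 27]
6. n4.lab = -4  [terminal]
7. n3.acc = 13  [c.lab + 17]
8. n3.depth = "wy"  ["wy"]
9. n5.ok = true  [A₁.acc > 12]
10. n6.lab = false  [terminal]
11. n7.lab = true  [terminal]
12. n8.key = "vq"  [terminal]
13. n5.off = 20  [len(b.key) + 18]
14. n9.ok = false  [A₀.ok > -1]
15. n10.lab = true  [terminal]
16. n11.key = "uk"  [terminal]
17. n9.off = 15  [len(b.key) + 13]
18. n2.acc = 29  [len(A₀.hot) + 26]
19. n2.depth = "ywzk"  [A₀.hot ++ "k"]
20. n12.hot = "wzywzk"  [b.key ++ A₀.depth]
21. n12.ok = -4  [len(b.key) - 6]
22. n14.lab = true  [terminal]
23. n15.lab = false  [terminal]
24. n13.fin = 21  [21]
25. n13.cnt = "kn"  ["kn"]
26. n13.val = false  [false]
27. n16.hot = "vkn"  ["v" ++ S₀.cnt]
28. n16.ok = 10  [len(S₀.cnt) + 8]
29. n17.key = "uy"  [terminal]
30. n16.acc = 24  [24]
31. n16.depth = "vknz"  [A.hot ++ "z"]
32. n19.lab = 19  [terminal]
33. n18.fin = 10  [c.lab - 9]
34. n18.cnt = "uk"  ["uk"]
35. n18.val = false  [c.lab > 19]
36. n12.acc = -9  [A₁.acc - 33]
37. n12.depth = "mvknz"  ["m" ++ A₁.depth]
38. n0.fin = 8  [A₀.acc - 21]
39. n0.cnt = "mvknzwz"  [A₁.depth ++ b.key]
40. n0.val = true  [A₁.acc > -10]

"mvknz"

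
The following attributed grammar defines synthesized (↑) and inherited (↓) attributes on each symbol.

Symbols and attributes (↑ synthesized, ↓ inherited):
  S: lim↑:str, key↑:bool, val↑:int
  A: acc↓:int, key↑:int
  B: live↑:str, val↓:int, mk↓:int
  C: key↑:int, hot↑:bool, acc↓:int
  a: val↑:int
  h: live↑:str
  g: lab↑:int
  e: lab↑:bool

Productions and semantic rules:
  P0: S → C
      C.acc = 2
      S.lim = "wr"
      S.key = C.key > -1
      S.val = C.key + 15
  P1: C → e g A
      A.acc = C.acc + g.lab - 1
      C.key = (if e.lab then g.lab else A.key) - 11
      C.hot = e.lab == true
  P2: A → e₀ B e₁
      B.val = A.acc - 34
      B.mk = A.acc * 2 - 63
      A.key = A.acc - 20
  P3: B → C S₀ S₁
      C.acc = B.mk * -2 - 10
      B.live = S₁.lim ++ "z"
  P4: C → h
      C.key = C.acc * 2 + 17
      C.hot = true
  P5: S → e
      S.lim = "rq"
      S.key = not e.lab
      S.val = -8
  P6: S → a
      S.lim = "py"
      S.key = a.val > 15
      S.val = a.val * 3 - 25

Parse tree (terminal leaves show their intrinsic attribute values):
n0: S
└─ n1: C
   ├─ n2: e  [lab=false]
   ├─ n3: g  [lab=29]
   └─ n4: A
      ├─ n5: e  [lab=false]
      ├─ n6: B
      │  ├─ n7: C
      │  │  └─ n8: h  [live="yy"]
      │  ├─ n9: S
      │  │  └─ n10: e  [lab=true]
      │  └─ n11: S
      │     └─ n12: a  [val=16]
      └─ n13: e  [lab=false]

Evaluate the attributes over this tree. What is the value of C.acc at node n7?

-4

1. n1.acc = 2  [2]
2. n2.lab = false  [terminal]
3. n3.lab = 29  [terminal]
4. n4.acc = 30  [C.acc + g.lab - 1]
5. n5.lab = false  [terminal]
6. n6.val = -4  [A.acc - 34]
7. n6.mk = -3  [A.acc * 2 - 63]
8. n7.acc = -4  [B.mk * -2 - 10]
9. n8.live = "yy"  [terminal]
10. n7.key = 9  [C.acc * 2 + 17]
11. n7.hot = true  [true]
12. n10.lab = true  [terminal]
13. n9.lim = "rq"  ["rq"]
14. n9.key = false  [not e.lab]
15. n9.val = -8  [-8]
16. n12.val = 16  [terminal]
17. n11.lim = "py"  ["py"]
18. n11.key = true  [a.val > 15]
19. n11.val = 23  [a.val * 3 - 25]
20. n6.live = "pyz"  [S₁.lim ++ "z"]
21. n13.lab = false  [terminal]
22. n4.key = 10  [A.acc - 20]
23. n1.key = -1  [(if e.lab then g.lab else A.key) - 11]
24. n1.hot = false  [e.lab == true]
25. n0.lim = "wr"  ["wr"]
26. n0.key = false  [C.key > -1]
27. n0.val = 14  [C.key + 15]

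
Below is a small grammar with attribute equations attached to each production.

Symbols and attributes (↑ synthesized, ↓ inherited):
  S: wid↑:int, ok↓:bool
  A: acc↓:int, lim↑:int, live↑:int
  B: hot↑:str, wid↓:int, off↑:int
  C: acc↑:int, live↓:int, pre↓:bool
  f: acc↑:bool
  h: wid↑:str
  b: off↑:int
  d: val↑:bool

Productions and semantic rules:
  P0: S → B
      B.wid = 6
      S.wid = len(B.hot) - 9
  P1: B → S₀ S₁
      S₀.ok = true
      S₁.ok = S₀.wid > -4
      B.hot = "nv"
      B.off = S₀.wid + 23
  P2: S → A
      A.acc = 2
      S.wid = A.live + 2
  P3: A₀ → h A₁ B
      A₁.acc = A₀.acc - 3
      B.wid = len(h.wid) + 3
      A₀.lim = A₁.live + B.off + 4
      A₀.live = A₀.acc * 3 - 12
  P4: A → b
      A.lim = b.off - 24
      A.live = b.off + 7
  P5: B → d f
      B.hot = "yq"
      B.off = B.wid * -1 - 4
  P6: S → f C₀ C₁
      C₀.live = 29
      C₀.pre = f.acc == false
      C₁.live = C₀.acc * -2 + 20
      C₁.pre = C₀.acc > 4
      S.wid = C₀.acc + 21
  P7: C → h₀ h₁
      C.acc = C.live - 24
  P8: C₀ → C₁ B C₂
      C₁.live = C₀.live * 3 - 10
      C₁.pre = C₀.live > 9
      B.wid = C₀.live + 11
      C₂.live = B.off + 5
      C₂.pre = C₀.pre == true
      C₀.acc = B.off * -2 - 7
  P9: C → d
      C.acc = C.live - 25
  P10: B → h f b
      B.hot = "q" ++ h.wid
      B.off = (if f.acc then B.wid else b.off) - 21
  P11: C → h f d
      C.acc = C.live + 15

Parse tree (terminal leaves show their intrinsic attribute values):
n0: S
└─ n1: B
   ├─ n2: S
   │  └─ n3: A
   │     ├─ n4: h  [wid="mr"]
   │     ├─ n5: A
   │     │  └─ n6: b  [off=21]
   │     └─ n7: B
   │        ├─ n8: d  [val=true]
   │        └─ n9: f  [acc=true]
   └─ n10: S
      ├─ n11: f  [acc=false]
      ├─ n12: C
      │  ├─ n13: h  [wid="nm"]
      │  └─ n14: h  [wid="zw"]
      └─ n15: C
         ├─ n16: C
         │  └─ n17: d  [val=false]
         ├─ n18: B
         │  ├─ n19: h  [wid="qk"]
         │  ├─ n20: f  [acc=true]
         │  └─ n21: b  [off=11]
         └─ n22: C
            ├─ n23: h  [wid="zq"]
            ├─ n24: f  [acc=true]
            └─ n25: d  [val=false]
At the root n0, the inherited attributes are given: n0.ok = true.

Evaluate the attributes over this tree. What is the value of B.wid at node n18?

21

1. n0.ok = true  [given at root]
2. n1.wid = 6  [6]
3. n2.ok = true  [true]
4. n3.acc = 2  [2]
5. n4.wid = "mr"  [terminal]
6. n5.acc = -1  [A₀.acc - 3]
7. n6.off = 21  [terminal]
8. n5.lim = -3  [b.off - 24]
9. n5.live = 28  [b.off + 7]
10. n7.wid = 5  [len(h.wid) + 3]
11. n8.val = true  [terminal]
12. n9.acc = true  [terminal]
13. n7.hot = "yq"  ["yq"]
14. n7.off = -9  [B.wid * -1 - 4]
15. n3.lim = 23  [A₁.live + B.off + 4]
16. n3.live = -6  [A₀.acc * 3 - 12]
17. n2.wid = -4  [A.live + 2]
18. n10.ok = false  [S₀.wid > -4]
19. n11.acc = false  [terminal]
20. n12.live = 29  [29]
21. n12.pre = true  [f.acc == false]
22. n13.wid = "nm"  [terminal]
23. n14.wid = "zw"  [terminal]
24. n12.acc = 5  [C.live - 24]
25. n15.live = 10  [C₀.acc * -2 + 20]
26. n15.pre = true  [C₀.acc > 4]
27. n16.live = 20  [C₀.live * 3 - 10]
28. n16.pre = true  [C₀.live > 9]
29. n17.val = false  [terminal]
30. n16.acc = -5  [C.live - 25]
31. n18.wid = 21  [C₀.live + 11]
32. n19.wid = "qk"  [terminal]
33. n20.acc = true  [terminal]
34. n21.off = 11  [terminal]
35. n18.hot = "qqk"  ["q" ++ h.wid]
36. n18.off = 0  [(if f.acc then B.wid else b.off) - 21]
37. n22.live = 5  [B.off + 5]
38. n22.pre = true  [C₀.pre == true]
39. n23.wid = "zq"  [terminal]
40. n24.acc = true  [terminal]
41. n25.val = false  [terminal]
42. n22.acc = 20  [C.live + 15]
43. n15.acc = -7  [B.off * -2 - 7]
44. n10.wid = 26  [C₀.acc + 21]
45. n1.hot = "nv"  ["nv"]
46. n1.off = 19  [S₀.wid + 23]
47. n0.wid = -7  [len(B.hot) - 9]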